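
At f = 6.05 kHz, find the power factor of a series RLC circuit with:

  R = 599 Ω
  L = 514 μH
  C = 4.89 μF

Step 1 — Angular frequency: ω = 2π·f = 2π·6050 = 3.801e+04 rad/s.
Step 2 — Component impedances:
  R: Z = R = 599 Ω
  L: Z = jωL = j·3.801e+04·0.000514 = 0 + j19.54 Ω
  C: Z = 1/(jωC) = -j/(ω·C) = 0 - j5.38 Ω
Step 3 — Series combination: Z_total = R + L + C = 599 + j14.16 Ω = 599.2∠1.4° Ω.
Step 4 — Power factor: PF = cos(φ) = Re(Z)/|Z| = 599/599.2 = 0.9997.
Step 5 — Type: Im(Z) = 14.16 ⇒ lagging (phase φ = 1.4°).

PF = 0.9997 (lagging, φ = 1.4°)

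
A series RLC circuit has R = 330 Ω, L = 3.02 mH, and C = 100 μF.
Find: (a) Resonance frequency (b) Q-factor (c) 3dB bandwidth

Step 1 — Resonance: ω₀ = 1/√(LC) = 1/√(0.00302·0.0001) = 1820 rad/s.
Step 2 — f₀ = ω₀/(2π) = 289.6 Hz.
Step 3 — Series Q: Q = ω₀L/R = 1820·0.00302/330 = 0.01665.
Step 4 — Bandwidth: Δω = ω₀/Q = 1.093e+05 rad/s; BW = Δω/(2π) = 1.739e+04 Hz.

(a) f₀ = 289.6 Hz  (b) Q = 0.01665  (c) BW = 1.739e+04 Hz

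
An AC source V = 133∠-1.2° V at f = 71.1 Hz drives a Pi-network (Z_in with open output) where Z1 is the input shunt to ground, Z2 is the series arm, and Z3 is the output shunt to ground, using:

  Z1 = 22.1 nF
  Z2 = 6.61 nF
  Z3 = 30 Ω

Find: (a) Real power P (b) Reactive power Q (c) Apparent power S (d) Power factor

Step 1 — Angular frequency: ω = 2π·f = 2π·71.1 = 446.7 rad/s.
Step 2 — Component impedances:
  Z1: Z = 1/(jωC) = -j/(ω·C) = 0 - j1.013e+05 Ω
  Z2: Z = 1/(jωC) = -j/(ω·C) = 0 - j3.386e+05 Ω
  Z3: Z = R = 30 Ω
Step 3 — With open output, the series arm Z2 and the output shunt Z3 appear in series to ground: Z2 + Z3 = 30 - j3.386e+05 Ω.
Step 4 — Parallel with input shunt Z1: Z_in = Z1 || (Z2 + Z3) = 1.59 - j7.797e+04 Ω = 7.797e+04∠-90.0° Ω.
Step 5 — Source phasor: V = 133∠-1.2° V = 133 - j2.785 V.
Step 6 — Current: I = V / Z = 3.576e-05 + j0.001705 A = 0.001706∠88.8° A.
Step 7 — Complex power: S = V·I* = 4.627e-06 - j0.2269 VA.
Step 8 — Real power: P = Re(S) = 4.627e-06 W.
Step 9 — Reactive power: Q = Im(S) = -0.2269 VAR.
Step 10 — Apparent power: |S| = 0.2269 VA.
Step 11 — Power factor: PF = P/|S| = 2.04e-05 (leading).

(a) P = 4.627e-06 W  (b) Q = -0.2269 VAR  (c) S = 0.2269 VA  (d) PF = 2.04e-05 (leading)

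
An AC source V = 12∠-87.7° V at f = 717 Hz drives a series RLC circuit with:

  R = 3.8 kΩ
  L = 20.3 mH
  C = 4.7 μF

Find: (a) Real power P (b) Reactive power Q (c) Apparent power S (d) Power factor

Step 1 — Angular frequency: ω = 2π·f = 2π·717 = 4505 rad/s.
Step 2 — Component impedances:
  R: Z = R = 3800 Ω
  L: Z = jωL = j·4505·0.0203 = 0 + j91.45 Ω
  C: Z = 1/(jωC) = -j/(ω·C) = 0 - j47.23 Ω
Step 3 — Series combination: Z_total = R + L + C = 3800 + j44.22 Ω = 3800∠0.7° Ω.
Step 4 — Source phasor: V = 12∠-87.7° V = 0.4816 - j11.99 V.
Step 5 — Current: I = V / Z = 9e-05 - j0.003156 A = 0.003158∠-88.4° A.
Step 6 — Complex power: S = V·I* = 0.03789 + j0.000441 VA.
Step 7 — Real power: P = Re(S) = 0.03789 W.
Step 8 — Reactive power: Q = Im(S) = 0.000441 VAR.
Step 9 — Apparent power: |S| = 0.03789 VA.
Step 10 — Power factor: PF = P/|S| = 0.9999 (lagging).

(a) P = 0.03789 W  (b) Q = 0.000441 VAR  (c) S = 0.03789 VA  (d) PF = 0.9999 (lagging)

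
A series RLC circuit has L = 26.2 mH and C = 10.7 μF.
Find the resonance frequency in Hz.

Step 1 — Resonance condition Im(Z)=0 gives ω₀ = 1/√(LC).
Step 2 — ω₀ = 1/√(0.0262·1.07e-05) = 1889 rad/s.
Step 3 — f₀ = ω₀/(2π) = 300.6 Hz.

f₀ = 300.6 Hz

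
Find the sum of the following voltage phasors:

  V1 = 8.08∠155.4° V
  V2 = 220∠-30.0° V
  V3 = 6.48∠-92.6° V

Step 1 — Convert each phasor to rectangular form:
  V1 = 8.08·(cos(155.4°) + j·sin(155.4°)) = -7.347 + j3.364 V
  V2 = 220·(cos(-30.0°) + j·sin(-30.0°)) = 190.5 - j110 V
  V3 = 6.48·(cos(-92.6°) + j·sin(-92.6°)) = -0.294 - j6.473 V
Step 2 — Sum components: V_total = 182.9 - j113.1 V.
Step 3 — Convert to polar: |V_total| = 215 V, ∠V_total = -31.7°.

V_total = 215∠-31.7° V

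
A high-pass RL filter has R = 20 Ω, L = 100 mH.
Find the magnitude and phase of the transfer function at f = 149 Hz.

Step 1 — Angular frequency: ω = 2π·149 = 936.2 rad/s.
Step 2 — Transfer function: H(jω) = jωL/(R + jωL).
Step 3 — Numerator jωL = j·93.62; denominator R + jωL = 20 + j93.62.
Step 4 — H = 0.9564 + j0.2043.
Step 5 — Magnitude: |H| = 0.9779 (-0.2 dB); phase: φ = 12.1°.

|H| = 0.9779 (-0.2 dB), φ = 12.1°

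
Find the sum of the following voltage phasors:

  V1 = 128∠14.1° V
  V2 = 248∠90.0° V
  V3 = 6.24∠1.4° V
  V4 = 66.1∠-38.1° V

Step 1 — Convert each phasor to rectangular form:
  V1 = 128·(cos(14.1°) + j·sin(14.1°)) = 124.1 + j31.18 V
  V2 = 248·(cos(90.0°) + j·sin(90.0°)) = 0 + j248 V
  V3 = 6.24·(cos(1.4°) + j·sin(1.4°)) = 6.238 + j0.1525 V
  V4 = 66.1·(cos(-38.1°) + j·sin(-38.1°)) = 52.02 - j40.79 V
Step 2 — Sum components: V_total = 182.4 + j238.5 V.
Step 3 — Convert to polar: |V_total| = 300.3 V, ∠V_total = 52.6°.

V_total = 300.3∠52.6° V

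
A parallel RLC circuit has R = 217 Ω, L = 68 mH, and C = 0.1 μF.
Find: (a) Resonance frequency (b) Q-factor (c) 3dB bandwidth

Step 1 — Resonance: ω₀ = 1/√(LC) = 1/√(0.068·1e-07) = 1.213e+04 rad/s.
Step 2 — f₀ = ω₀/(2π) = 1930 Hz.
Step 3 — Parallel Q: Q = R/(ω₀L) = 217/(1.213e+04·0.068) = 0.2632.
Step 4 — Bandwidth: Δω = ω₀/Q = 4.608e+04 rad/s; BW = Δω/(2π) = 7334 Hz.

(a) f₀ = 1930 Hz  (b) Q = 0.2632  (c) BW = 7334 Hz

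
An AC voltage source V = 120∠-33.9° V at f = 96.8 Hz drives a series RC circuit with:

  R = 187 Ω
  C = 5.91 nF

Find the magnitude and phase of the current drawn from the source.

Step 1 — Angular frequency: ω = 2π·f = 2π·96.8 = 608.2 rad/s.
Step 2 — Component impedances:
  R: Z = R = 187 Ω
  C: Z = 1/(jωC) = -j/(ω·C) = 0 - j2.782e+05 Ω
Step 3 — Series combination: Z_total = R + C = 187 - j2.782e+05 Ω = 2.782e+05∠-90.0° Ω.
Step 4 — Source phasor: V = 120∠-33.9° V = 99.6 - j66.93 V.
Step 5 — Ohm's law: I = V / Z_total = (99.6 - j66.93) / (187 - j2.782e+05) = 0.0002408 + j0.0003579 A.
Step 6 — Convert to polar: |I| = 0.0004313 A, ∠I = 56.1°.

I = 0.0004313∠56.1° A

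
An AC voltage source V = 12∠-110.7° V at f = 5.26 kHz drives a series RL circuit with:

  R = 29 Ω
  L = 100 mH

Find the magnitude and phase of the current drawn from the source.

Step 1 — Angular frequency: ω = 2π·f = 2π·5260 = 3.305e+04 rad/s.
Step 2 — Component impedances:
  R: Z = R = 29 Ω
  L: Z = jωL = j·3.305e+04·0.1 = 0 + j3305 Ω
Step 3 — Series combination: Z_total = R + L = 29 + j3305 Ω = 3305∠89.5° Ω.
Step 4 — Source phasor: V = 12∠-110.7° V = -4.242 - j11.23 V.
Step 5 — Ohm's law: I = V / Z_total = (-4.242 - j11.23) / (29 + j3305) = -0.003408 + j0.001254 A.
Step 6 — Convert to polar: |I| = 0.003631 A, ∠I = 159.8°.

I = 0.003631∠159.8° A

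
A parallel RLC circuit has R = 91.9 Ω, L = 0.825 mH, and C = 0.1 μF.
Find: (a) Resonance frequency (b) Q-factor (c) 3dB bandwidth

Step 1 — Resonance: ω₀ = 1/√(LC) = 1/√(0.000825·1e-07) = 1.101e+05 rad/s.
Step 2 — f₀ = ω₀/(2π) = 1.752e+04 Hz.
Step 3 — Parallel Q: Q = R/(ω₀L) = 91.9/(1.101e+05·0.000825) = 1.012.
Step 4 — Bandwidth: Δω = ω₀/Q = 1.088e+05 rad/s; BW = Δω/(2π) = 1.732e+04 Hz.

(a) f₀ = 1.752e+04 Hz  (b) Q = 1.012  (c) BW = 1.732e+04 Hz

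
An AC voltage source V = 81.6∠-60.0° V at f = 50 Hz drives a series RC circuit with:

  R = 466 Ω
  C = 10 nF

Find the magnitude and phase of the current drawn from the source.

Step 1 — Angular frequency: ω = 2π·f = 2π·50 = 314.2 rad/s.
Step 2 — Component impedances:
  R: Z = R = 466 Ω
  C: Z = 1/(jωC) = -j/(ω·C) = 0 - j3.183e+05 Ω
Step 3 — Series combination: Z_total = R + C = 466 - j3.183e+05 Ω = 3.183e+05∠-89.9° Ω.
Step 4 — Source phasor: V = 81.6∠-60.0° V = 40.8 - j70.67 V.
Step 5 — Ohm's law: I = V / Z_total = (40.8 - j70.67) / (466 - j3.183e+05) = 0.0002222 + j0.0001279 A.
Step 6 — Convert to polar: |I| = 0.0002564 A, ∠I = 29.9°.

I = 0.0002564∠29.9° A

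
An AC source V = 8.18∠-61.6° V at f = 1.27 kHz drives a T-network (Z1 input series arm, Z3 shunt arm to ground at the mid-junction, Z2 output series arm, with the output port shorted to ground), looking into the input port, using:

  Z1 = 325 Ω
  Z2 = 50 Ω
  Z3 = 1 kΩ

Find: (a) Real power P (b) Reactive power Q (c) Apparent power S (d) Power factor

Step 1 — Angular frequency: ω = 2π·f = 2π·1270 = 7980 rad/s.
Step 2 — Component impedances:
  Z1: Z = R = 325 Ω
  Z2: Z = R = 50 Ω
  Z3: Z = R = 1000 Ω
Step 3 — With the output port shorted to ground, the output series arm Z2 runs from the junction to ground; the shunt arm Z3 also runs from the junction to ground. They appear in parallel: Z3 || Z2 = 47.62 Ω.
Step 4 — Series with input arm Z1: Z_in = Z1 + (Z3 || Z2) = 372.6 Ω = 372.6∠0.0° Ω.
Step 5 — Source phasor: V = 8.18∠-61.6° V = 3.891 - j7.196 V.
Step 6 — Current: I = V / Z = 0.01044 - j0.01931 A = 0.02195∠-61.6° A.
Step 7 — Complex power: S = V·I* = 0.1796 VA.
Step 8 — Real power: P = Re(S) = 0.1796 W.
Step 9 — Reactive power: Q = Im(S) = 0 VAR.
Step 10 — Apparent power: |S| = 0.1796 VA.
Step 11 — Power factor: PF = P/|S| = 1 (unity).

(a) P = 0.1796 W  (b) Q = 0 VAR  (c) S = 0.1796 VA  (d) PF = 1 (unity)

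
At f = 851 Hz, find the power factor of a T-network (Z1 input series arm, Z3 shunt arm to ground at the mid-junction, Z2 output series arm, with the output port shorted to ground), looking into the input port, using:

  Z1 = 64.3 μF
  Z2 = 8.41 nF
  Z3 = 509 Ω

Step 1 — Angular frequency: ω = 2π·f = 2π·851 = 5347 rad/s.
Step 2 — Component impedances:
  Z1: Z = 1/(jωC) = -j/(ω·C) = 0 - j2.909 Ω
  Z2: Z = 1/(jωC) = -j/(ω·C) = 0 - j2.224e+04 Ω
  Z3: Z = R = 509 Ω
Step 3 — With the output port shorted to ground, the output series arm Z2 runs from the junction to ground; the shunt arm Z3 also runs from the junction to ground. They appear in parallel: Z3 || Z2 = 508.7 - j11.64 Ω.
Step 4 — Series with input arm Z1: Z_in = Z1 + (Z3 || Z2) = 508.7 - j14.55 Ω = 508.9∠-1.6° Ω.
Step 5 — Power factor: PF = cos(φ) = Re(Z)/|Z| = 508.7/508.9 = 0.9996.
Step 6 — Type: Im(Z) = -14.55 ⇒ leading (phase φ = -1.6°).

PF = 0.9996 (leading, φ = -1.6°)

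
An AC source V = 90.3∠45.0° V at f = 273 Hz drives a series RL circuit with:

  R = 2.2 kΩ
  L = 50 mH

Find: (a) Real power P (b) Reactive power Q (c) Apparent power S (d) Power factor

Step 1 — Angular frequency: ω = 2π·f = 2π·273 = 1715 rad/s.
Step 2 — Component impedances:
  R: Z = R = 2200 Ω
  L: Z = jωL = j·1715·0.05 = 0 + j85.77 Ω
Step 3 — Series combination: Z_total = R + L = 2200 + j85.77 Ω = 2202∠2.2° Ω.
Step 4 — Source phasor: V = 90.3∠45.0° V = 63.85 + j63.85 V.
Step 5 — Current: I = V / Z = 0.03011 + j0.02785 A = 0.04101∠42.8° A.
Step 6 — Complex power: S = V·I* = 3.701 + j0.1443 VA.
Step 7 — Real power: P = Re(S) = 3.701 W.
Step 8 — Reactive power: Q = Im(S) = 0.1443 VAR.
Step 9 — Apparent power: |S| = 3.704 VA.
Step 10 — Power factor: PF = P/|S| = 0.9992 (lagging).

(a) P = 3.701 W  (b) Q = 0.1443 VAR  (c) S = 3.704 VA  (d) PF = 0.9992 (lagging)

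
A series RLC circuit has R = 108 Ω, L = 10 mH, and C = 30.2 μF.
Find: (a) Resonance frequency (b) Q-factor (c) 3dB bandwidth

Step 1 — Resonance condition Im(Z)=0 gives ω₀ = 1/√(LC).
Step 2 — ω₀ = 1/√(0.01·3.02e-05) = 1820 rad/s.
Step 3 — f₀ = ω₀/(2π) = 289.6 Hz.
Step 4 — Series Q: Q = ω₀L/R = 1820·0.01/108 = 0.1685.
Step 5 — 3dB bandwidth: Δω = ω₀/Q = 1.08e+04 rad/s; BW = Δω/(2π) = 1719 Hz.

(a) f₀ = 289.6 Hz  (b) Q = 0.1685  (c) BW = 1719 Hz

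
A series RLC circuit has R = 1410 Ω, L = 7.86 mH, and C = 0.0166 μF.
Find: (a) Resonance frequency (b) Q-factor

Step 1 — Resonance condition Im(Z)=0 gives ω₀ = 1/√(LC).
Step 2 — ω₀ = 1/√(0.00786·1.66e-08) = 8.755e+04 rad/s.
Step 3 — f₀ = ω₀/(2π) = 1.393e+04 Hz.
Step 4 — Series Q: Q = ω₀L/R = 8.755e+04·0.00786/1410 = 0.488.

(a) f₀ = 1.393e+04 Hz  (b) Q = 0.488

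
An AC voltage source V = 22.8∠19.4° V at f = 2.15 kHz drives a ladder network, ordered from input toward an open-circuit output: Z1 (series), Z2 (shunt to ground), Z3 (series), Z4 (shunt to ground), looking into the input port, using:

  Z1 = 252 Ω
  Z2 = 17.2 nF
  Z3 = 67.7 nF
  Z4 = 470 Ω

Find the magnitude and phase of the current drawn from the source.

Step 1 — Angular frequency: ω = 2π·f = 2π·2150 = 1.351e+04 rad/s.
Step 2 — Component impedances:
  Z1: Z = R = 252 Ω
  Z2: Z = 1/(jωC) = -j/(ω·C) = 0 - j4304 Ω
  Z3: Z = 1/(jωC) = -j/(ω·C) = 0 - j1093 Ω
  Z4: Z = R = 470 Ω
Step 3 — Ladder network (open output): work backward from the far end, alternating series and parallel combinations. Z_in = 548.6 - j897.7 Ω = 1052∠-58.6° Ω.
Step 4 — Source phasor: V = 22.8∠19.4° V = 21.51 + j7.573 V.
Step 5 — Ohm's law: I = V / Z_total = (21.51 + j7.573) / (548.6 - j897.7) = 0.004516 + j0.0212 A.
Step 6 — Convert to polar: |I| = 0.02167 A, ∠I = 78.0°.

I = 0.02167∠78.0° A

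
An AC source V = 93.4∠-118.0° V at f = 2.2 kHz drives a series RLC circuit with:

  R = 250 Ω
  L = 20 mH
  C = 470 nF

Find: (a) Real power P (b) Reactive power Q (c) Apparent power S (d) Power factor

Step 1 — Angular frequency: ω = 2π·f = 2π·2200 = 1.382e+04 rad/s.
Step 2 — Component impedances:
  R: Z = R = 250 Ω
  L: Z = jωL = j·1.382e+04·0.02 = 0 + j276.5 Ω
  C: Z = 1/(jωC) = -j/(ω·C) = 0 - j153.9 Ω
Step 3 — Series combination: Z_total = R + L + C = 250 + j122.5 Ω = 278.4∠26.1° Ω.
Step 4 — Source phasor: V = 93.4∠-118.0° V = -43.85 - j82.47 V.
Step 5 — Current: I = V / Z = -0.2718 - j0.1967 A = 0.3355∠-144.1° A.
Step 6 — Complex power: S = V·I* = 28.13 + j13.79 VA.
Step 7 — Real power: P = Re(S) = 28.13 W.
Step 8 — Reactive power: Q = Im(S) = 13.79 VAR.
Step 9 — Apparent power: |S| = 31.33 VA.
Step 10 — Power factor: PF = P/|S| = 0.8979 (lagging).

(a) P = 28.13 W  (b) Q = 13.79 VAR  (c) S = 31.33 VA  (d) PF = 0.8979 (lagging)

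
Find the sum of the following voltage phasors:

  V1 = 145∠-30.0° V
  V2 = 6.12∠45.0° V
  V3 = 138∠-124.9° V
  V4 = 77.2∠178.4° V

Step 1 — Convert each phasor to rectangular form:
  V1 = 145·(cos(-30.0°) + j·sin(-30.0°)) = 125.6 - j72.5 V
  V2 = 6.12·(cos(45.0°) + j·sin(45.0°)) = 4.327 + j4.327 V
  V3 = 138·(cos(-124.9°) + j·sin(-124.9°)) = -78.96 - j113.2 V
  V4 = 77.2·(cos(178.4°) + j·sin(178.4°)) = -77.17 + j2.156 V
Step 2 — Sum components: V_total = -26.22 - j179.2 V.
Step 3 — Convert to polar: |V_total| = 181.1 V, ∠V_total = -98.3°.

V_total = 181.1∠-98.3° V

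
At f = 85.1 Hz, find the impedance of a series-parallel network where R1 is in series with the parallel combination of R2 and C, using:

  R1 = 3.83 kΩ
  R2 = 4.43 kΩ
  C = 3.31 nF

Step 1 — Angular frequency: ω = 2π·f = 2π·85.1 = 534.7 rad/s.
Step 2 — Component impedances:
  R1: Z = R = 3830 Ω
  R2: Z = R = 4430 Ω
  C: Z = 1/(jωC) = -j/(ω·C) = 0 - j5.65e+05 Ω
Step 3 — Parallel branch: R2 || C = 1/(1/R2 + 1/C) = 4430 - j34.73 Ω.
Step 4 — Series with R1: Z_total = R1 + (R2 || C) = 8260 - j34.73 Ω = 8260∠-0.2° Ω.

Z = 8260 - j34.73 Ω = 8260∠-0.2° Ω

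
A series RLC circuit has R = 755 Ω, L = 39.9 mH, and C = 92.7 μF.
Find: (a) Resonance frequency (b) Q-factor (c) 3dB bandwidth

Step 1 — Resonance condition Im(Z)=0 gives ω₀ = 1/√(LC).
Step 2 — ω₀ = 1/√(0.0399·9.27e-05) = 520 rad/s.
Step 3 — f₀ = ω₀/(2π) = 82.75 Hz.
Step 4 — Series Q: Q = ω₀L/R = 520·0.0399/755 = 0.02748.
Step 5 — 3dB bandwidth: Δω = ω₀/Q = 1.892e+04 rad/s; BW = Δω/(2π) = 3012 Hz.

(a) f₀ = 82.75 Hz  (b) Q = 0.02748  (c) BW = 3012 Hz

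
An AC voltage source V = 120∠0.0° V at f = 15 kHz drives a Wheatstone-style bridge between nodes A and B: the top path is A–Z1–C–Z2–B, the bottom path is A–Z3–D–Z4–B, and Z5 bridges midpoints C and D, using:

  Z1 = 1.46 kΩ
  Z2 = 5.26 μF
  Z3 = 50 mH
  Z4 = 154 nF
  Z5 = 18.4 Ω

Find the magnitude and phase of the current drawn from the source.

Step 1 — Angular frequency: ω = 2π·f = 2π·1.5e+04 = 9.425e+04 rad/s.
Step 2 — Component impedances:
  Z1: Z = R = 1460 Ω
  Z2: Z = 1/(jωC) = -j/(ω·C) = 0 - j2.017 Ω
  Z3: Z = jωL = j·9.425e+04·0.05 = 0 + j4712 Ω
  Z4: Z = 1/(jωC) = -j/(ω·C) = 0 - j68.9 Ω
  Z5: Z = R = 18.4 Ω
Step 3 — Bridge requires nodal analysis (the Z5 bridge couples midpoints C and D, so the two paths cannot be reduced to a simple series/parallel combination). Setting node B to ground and injecting 1 A at node A, the 3-node admittance system at A, C, D solves to V_A = Z_AB = 1331 + j410.5 Ω = 1393∠17.1° Ω.
Step 4 — Source phasor: V = 120∠0.0° V = 120 V.
Step 5 — Ohm's law: I = V / Z_total = (120) / (1331 + j410.5) = 0.08234 - j0.0254 A.
Step 6 — Convert to polar: |I| = 0.08617 A, ∠I = -17.1°.

I = 0.08617∠-17.1° A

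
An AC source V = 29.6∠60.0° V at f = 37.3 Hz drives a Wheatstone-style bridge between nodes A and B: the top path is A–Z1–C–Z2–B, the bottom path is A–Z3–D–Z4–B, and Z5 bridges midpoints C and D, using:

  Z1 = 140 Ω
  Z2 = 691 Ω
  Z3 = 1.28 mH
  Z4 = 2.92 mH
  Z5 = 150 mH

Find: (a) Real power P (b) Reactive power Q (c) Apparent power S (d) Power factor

Step 1 — Angular frequency: ω = 2π·f = 2π·37.3 = 234.4 rad/s.
Step 2 — Component impedances:
  Z1: Z = R = 140 Ω
  Z2: Z = R = 691 Ω
  Z3: Z = jωL = j·234.4·0.00128 = 0 + j0.3 Ω
  Z4: Z = jωL = j·234.4·0.00292 = 0 + j0.6843 Ω
  Z5: Z = jωL = j·234.4·0.15 = 0 + j35.15 Ω
Step 3 — Bridge requires nodal analysis (the Z5 bridge couples midpoints C and D, so the two paths cannot be reduced to a simple series/parallel combination). Setting node B to ground and injecting 1 A at node A, the 3-node admittance system at A, C, D solves to V_A = Z_AB = 0.001307 + j0.9843 Ω = 0.9843∠89.9° Ω.
Step 4 — Source phasor: V = 29.6∠60.0° V = 14.8 + j25.63 V.
Step 5 — Current: I = V / Z = 26.06 - j15 A = 30.07∠-29.9° A.
Step 6 — Complex power: S = V·I* = 1.182 + j890.2 VA.
Step 7 — Real power: P = Re(S) = 1.182 W.
Step 8 — Reactive power: Q = Im(S) = 890.2 VAR.
Step 9 — Apparent power: |S| = 890.2 VA.
Step 10 — Power factor: PF = P/|S| = 0.001328 (lagging).

(a) P = 1.182 W  (b) Q = 890.2 VAR  (c) S = 890.2 VA  (d) PF = 0.001328 (lagging)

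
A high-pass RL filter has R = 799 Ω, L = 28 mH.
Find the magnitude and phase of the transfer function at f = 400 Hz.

Step 1 — Angular frequency: ω = 2π·400 = 2513 rad/s.
Step 2 — Transfer function: H(jω) = jωL/(R + jωL).
Step 3 — Numerator jωL = j·70.37; denominator R + jωL = 799 + j70.37.
Step 4 — H = 0.007697 + j0.0874.
Step 5 — Magnitude: |H| = 0.08774 (-21.1 dB); phase: φ = 85.0°.

|H| = 0.08774 (-21.1 dB), φ = 85.0°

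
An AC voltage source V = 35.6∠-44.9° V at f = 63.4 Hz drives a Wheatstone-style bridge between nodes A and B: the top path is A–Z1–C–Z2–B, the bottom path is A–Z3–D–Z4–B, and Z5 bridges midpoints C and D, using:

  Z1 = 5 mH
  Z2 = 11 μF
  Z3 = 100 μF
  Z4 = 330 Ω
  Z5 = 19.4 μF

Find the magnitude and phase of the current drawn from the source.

Step 1 — Angular frequency: ω = 2π·f = 2π·63.4 = 398.4 rad/s.
Step 2 — Component impedances:
  Z1: Z = jωL = j·398.4·0.005 = 0 + j1.992 Ω
  Z2: Z = 1/(jωC) = -j/(ω·C) = 0 - j228.2 Ω
  Z3: Z = 1/(jωC) = -j/(ω·C) = 0 - j25.1 Ω
  Z4: Z = R = 330 Ω
  Z5: Z = 1/(jωC) = -j/(ω·C) = 0 - j129.4 Ω
Step 3 — Bridge requires nodal analysis (the Z5 bridge couples midpoints C and D, so the two paths cannot be reduced to a simple series/parallel combination). Setting node B to ground and injecting 1 A at node A, the 3-node admittance system at A, C, D solves to V_A = Z_AB = 99.42 - j151.5 Ω = 181.2∠-56.7° Ω.
Step 4 — Source phasor: V = 35.6∠-44.9° V = 25.22 - j25.13 V.
Step 5 — Ohm's law: I = V / Z_total = (25.22 - j25.13) / (99.42 - j151.5) = 0.1923 + j0.04027 A.
Step 6 — Convert to polar: |I| = 0.1964 A, ∠I = 11.8°.

I = 0.1964∠11.8° A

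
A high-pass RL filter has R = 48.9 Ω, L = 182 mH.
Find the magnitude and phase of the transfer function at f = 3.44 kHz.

Step 1 — Angular frequency: ω = 2π·3440 = 2.161e+04 rad/s.
Step 2 — Transfer function: H(jω) = jωL/(R + jωL).
Step 3 — Numerator jωL = j·3934; denominator R + jωL = 48.9 + j3934.
Step 4 — H = 0.9998 + j0.01243.
Step 5 — Magnitude: |H| = 0.9999 (-0.0 dB); phase: φ = 0.7°.

|H| = 0.9999 (-0.0 dB), φ = 0.7°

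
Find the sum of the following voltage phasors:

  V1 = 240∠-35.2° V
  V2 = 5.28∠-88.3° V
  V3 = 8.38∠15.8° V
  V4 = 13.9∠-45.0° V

Step 1 — Convert each phasor to rectangular form:
  V1 = 240·(cos(-35.2°) + j·sin(-35.2°)) = 196.1 - j138.3 V
  V2 = 5.28·(cos(-88.3°) + j·sin(-88.3°)) = 0.1566 - j5.278 V
  V3 = 8.38·(cos(15.8°) + j·sin(15.8°)) = 8.063 + j2.282 V
  V4 = 13.9·(cos(-45.0°) + j·sin(-45.0°)) = 9.829 - j9.829 V
Step 2 — Sum components: V_total = 214.2 - j151.2 V.
Step 3 — Convert to polar: |V_total| = 262.1 V, ∠V_total = -35.2°.

V_total = 262.1∠-35.2° V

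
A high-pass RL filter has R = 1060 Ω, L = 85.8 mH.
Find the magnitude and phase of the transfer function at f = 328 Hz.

Step 1 — Angular frequency: ω = 2π·328 = 2061 rad/s.
Step 2 — Transfer function: H(jω) = jωL/(R + jωL).
Step 3 — Numerator jωL = j·176.8; denominator R + jωL = 1060 + j176.8.
Step 4 — H = 0.02707 + j0.1623.
Step 5 — Magnitude: |H| = 0.1645 (-15.7 dB); phase: φ = 80.5°.

|H| = 0.1645 (-15.7 dB), φ = 80.5°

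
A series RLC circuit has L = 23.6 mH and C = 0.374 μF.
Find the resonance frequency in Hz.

Step 1 — Resonance condition Im(Z)=0 gives ω₀ = 1/√(LC).
Step 2 — ω₀ = 1/√(0.0236·3.74e-07) = 1.064e+04 rad/s.
Step 3 — f₀ = ω₀/(2π) = 1694 Hz.

f₀ = 1694 Hz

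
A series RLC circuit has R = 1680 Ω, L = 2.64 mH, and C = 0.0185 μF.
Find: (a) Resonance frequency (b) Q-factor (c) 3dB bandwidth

Step 1 — Resonance: ω₀ = 1/√(LC) = 1/√(0.00264·1.85e-08) = 1.431e+05 rad/s.
Step 2 — f₀ = ω₀/(2π) = 2.277e+04 Hz.
Step 3 — Series Q: Q = ω₀L/R = 1.431e+05·0.00264/1680 = 0.2249.
Step 4 — Bandwidth: Δω = ω₀/Q = 6.364e+05 rad/s; BW = Δω/(2π) = 1.013e+05 Hz.

(a) f₀ = 2.277e+04 Hz  (b) Q = 0.2249  (c) BW = 1.013e+05 Hz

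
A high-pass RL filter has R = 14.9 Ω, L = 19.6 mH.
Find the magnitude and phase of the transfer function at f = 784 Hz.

Step 1 — Angular frequency: ω = 2π·784 = 4926 rad/s.
Step 2 — Transfer function: H(jω) = jωL/(R + jωL).
Step 3 — Numerator jωL = j·96.55; denominator R + jωL = 14.9 + j96.55.
Step 4 — H = 0.9767 + j0.1507.
Step 5 — Magnitude: |H| = 0.9883 (-0.1 dB); phase: φ = 8.8°.

|H| = 0.9883 (-0.1 dB), φ = 8.8°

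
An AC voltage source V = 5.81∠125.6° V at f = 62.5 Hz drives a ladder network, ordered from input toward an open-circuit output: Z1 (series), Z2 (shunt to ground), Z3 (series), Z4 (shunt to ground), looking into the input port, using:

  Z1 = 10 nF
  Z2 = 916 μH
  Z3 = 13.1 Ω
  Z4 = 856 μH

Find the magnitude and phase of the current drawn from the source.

Step 1 — Angular frequency: ω = 2π·f = 2π·62.5 = 392.7 rad/s.
Step 2 — Component impedances:
  Z1: Z = 1/(jωC) = -j/(ω·C) = 0 - j2.546e+05 Ω
  Z2: Z = jωL = j·392.7·0.000916 = 0 + j0.3597 Ω
  Z3: Z = R = 13.1 Ω
  Z4: Z = jωL = j·392.7·0.000856 = 0 + j0.3362 Ω
Step 3 — Ladder network (open output): work backward from the far end, alternating series and parallel combinations. Z_in = 0.00985 - j2.546e+05 Ω = 2.546e+05∠-90.0° Ω.
Step 4 — Source phasor: V = 5.81∠125.6° V = -3.382 + j4.724 V.
Step 5 — Ohm's law: I = V / Z_total = (-3.382 + j4.724) / (0.00985 - j2.546e+05) = -1.855e-05 - j1.328e-05 A.
Step 6 — Convert to polar: |I| = 2.282e-05 A, ∠I = -144.4°.

I = 2.282e-05∠-144.4° A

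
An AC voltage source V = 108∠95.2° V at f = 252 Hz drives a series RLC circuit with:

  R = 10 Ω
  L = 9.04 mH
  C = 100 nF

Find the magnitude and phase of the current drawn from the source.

Step 1 — Angular frequency: ω = 2π·f = 2π·252 = 1583 rad/s.
Step 2 — Component impedances:
  R: Z = R = 10 Ω
  L: Z = jωL = j·1583·0.00904 = 0 + j14.31 Ω
  C: Z = 1/(jωC) = -j/(ω·C) = 0 - j6316 Ω
Step 3 — Series combination: Z_total = R + L + C = 10 - j6301 Ω = 6301∠-89.9° Ω.
Step 4 — Source phasor: V = 108∠95.2° V = -9.788 + j107.6 V.
Step 5 — Ohm's law: I = V / Z_total = (-9.788 + j107.6) / (10 - j6301) = -0.01707 - j0.001526 A.
Step 6 — Convert to polar: |I| = 0.01714 A, ∠I = -174.9°.

I = 0.01714∠-174.9° A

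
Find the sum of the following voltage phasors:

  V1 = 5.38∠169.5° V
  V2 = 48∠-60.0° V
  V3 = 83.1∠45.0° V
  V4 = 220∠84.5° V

Step 1 — Convert each phasor to rectangular form:
  V1 = 5.38·(cos(169.5°) + j·sin(169.5°)) = -5.29 + j0.9804 V
  V2 = 48·(cos(-60.0°) + j·sin(-60.0°)) = 24 - j41.57 V
  V3 = 83.1·(cos(45.0°) + j·sin(45.0°)) = 58.76 + j58.76 V
  V4 = 220·(cos(84.5°) + j·sin(84.5°)) = 21.09 + j219 V
Step 2 — Sum components: V_total = 98.56 + j237.2 V.
Step 3 — Convert to polar: |V_total| = 256.8 V, ∠V_total = 67.4°.

V_total = 256.8∠67.4° V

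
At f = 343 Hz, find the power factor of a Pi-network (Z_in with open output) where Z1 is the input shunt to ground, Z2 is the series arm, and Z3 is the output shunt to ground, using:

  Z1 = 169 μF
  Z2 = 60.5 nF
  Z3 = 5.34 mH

Step 1 — Angular frequency: ω = 2π·f = 2π·343 = 2155 rad/s.
Step 2 — Component impedances:
  Z1: Z = 1/(jωC) = -j/(ω·C) = 0 - j2.746 Ω
  Z2: Z = 1/(jωC) = -j/(ω·C) = 0 - j7670 Ω
  Z3: Z = jωL = j·2155·0.00534 = 0 + j11.51 Ω
Step 3 — With open output, the series arm Z2 and the output shunt Z3 appear in series to ground: Z2 + Z3 = 0 - j7658 Ω.
Step 4 — Parallel with input shunt Z1: Z_in = Z1 || (Z2 + Z3) = 0 - j2.745 Ω = 2.745∠-90.0° Ω.
Step 5 — Power factor: PF = cos(φ) = Re(Z)/|Z| = 0/2.745 = 0.
Step 6 — Type: Im(Z) = -2.745 ⇒ leading (phase φ = -90.0°).

PF = 0 (leading, φ = -90.0°)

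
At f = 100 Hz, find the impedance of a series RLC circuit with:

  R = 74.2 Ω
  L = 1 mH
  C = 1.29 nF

Step 1 — Angular frequency: ω = 2π·f = 2π·100 = 628.3 rad/s.
Step 2 — Component impedances:
  R: Z = R = 74.2 Ω
  L: Z = jωL = j·628.3·0.001 = 0 + j0.6283 Ω
  C: Z = 1/(jωC) = -j/(ω·C) = 0 - j1.234e+06 Ω
Step 3 — Series combination: Z_total = R + L + C = 74.2 - j1.234e+06 Ω = 1.234e+06∠-90.0° Ω.

Z = 74.2 - j1.234e+06 Ω = 1.234e+06∠-90.0° Ω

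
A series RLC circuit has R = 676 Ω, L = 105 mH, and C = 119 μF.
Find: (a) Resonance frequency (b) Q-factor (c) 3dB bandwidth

Step 1 — Resonance condition Im(Z)=0 gives ω₀ = 1/√(LC).
Step 2 — ω₀ = 1/√(0.105·0.000119) = 282.9 rad/s.
Step 3 — f₀ = ω₀/(2π) = 45.02 Hz.
Step 4 — Series Q: Q = ω₀L/R = 282.9·0.105/676 = 0.04394.
Step 5 — 3dB bandwidth: Δω = ω₀/Q = 6438 rad/s; BW = Δω/(2π) = 1025 Hz.

(a) f₀ = 45.02 Hz  (b) Q = 0.04394  (c) BW = 1025 Hz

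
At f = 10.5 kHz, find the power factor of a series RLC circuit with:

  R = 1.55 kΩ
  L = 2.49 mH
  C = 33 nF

Step 1 — Angular frequency: ω = 2π·f = 2π·1.05e+04 = 6.597e+04 rad/s.
Step 2 — Component impedances:
  R: Z = R = 1550 Ω
  L: Z = jωL = j·6.597e+04·0.00249 = 0 + j164.3 Ω
  C: Z = 1/(jωC) = -j/(ω·C) = 0 - j459.3 Ω
Step 3 — Series combination: Z_total = R + L + C = 1550 - j295 Ω = 1578∠-10.8° Ω.
Step 4 — Power factor: PF = cos(φ) = Re(Z)/|Z| = 1550/1577.8 = 0.9824.
Step 5 — Type: Im(Z) = -295 ⇒ leading (phase φ = -10.8°).

PF = 0.9824 (leading, φ = -10.8°)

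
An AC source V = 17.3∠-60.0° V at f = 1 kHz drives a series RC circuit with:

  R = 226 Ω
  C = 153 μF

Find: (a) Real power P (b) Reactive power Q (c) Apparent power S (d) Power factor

Step 1 — Angular frequency: ω = 2π·f = 2π·1000 = 6283 rad/s.
Step 2 — Component impedances:
  R: Z = R = 226 Ω
  C: Z = 1/(jωC) = -j/(ω·C) = 0 - j1.04 Ω
Step 3 — Series combination: Z_total = R + C = 226 - j1.04 Ω = 226∠-0.3° Ω.
Step 4 — Source phasor: V = 17.3∠-60.0° V = 8.65 - j14.98 V.
Step 5 — Current: I = V / Z = 0.03858 - j0.06612 A = 0.07655∠-59.7° A.
Step 6 — Complex power: S = V·I* = 1.324 - j0.006095 VA.
Step 7 — Real power: P = Re(S) = 1.324 W.
Step 8 — Reactive power: Q = Im(S) = -0.006095 VAR.
Step 9 — Apparent power: |S| = 1.324 VA.
Step 10 — Power factor: PF = P/|S| = 1 (leading).

(a) P = 1.324 W  (b) Q = -0.006095 VAR  (c) S = 1.324 VA  (d) PF = 1 (leading)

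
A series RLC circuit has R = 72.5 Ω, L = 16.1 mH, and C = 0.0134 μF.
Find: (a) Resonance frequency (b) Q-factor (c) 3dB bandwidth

Step 1 — Resonance condition Im(Z)=0 gives ω₀ = 1/√(LC).
Step 2 — ω₀ = 1/√(0.0161·1.34e-08) = 6.808e+04 rad/s.
Step 3 — f₀ = ω₀/(2π) = 1.084e+04 Hz.
Step 4 — Series Q: Q = ω₀L/R = 6.808e+04·0.0161/72.5 = 15.12.
Step 5 — 3dB bandwidth: Δω = ω₀/Q = 4503 rad/s; BW = Δω/(2π) = 716.7 Hz.

(a) f₀ = 1.084e+04 Hz  (b) Q = 15.12  (c) BW = 716.7 Hz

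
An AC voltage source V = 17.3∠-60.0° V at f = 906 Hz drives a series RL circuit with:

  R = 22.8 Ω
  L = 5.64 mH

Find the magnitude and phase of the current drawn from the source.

Step 1 — Angular frequency: ω = 2π·f = 2π·906 = 5693 rad/s.
Step 2 — Component impedances:
  R: Z = R = 22.8 Ω
  L: Z = jωL = j·5693·0.00564 = 0 + j32.11 Ω
Step 3 — Series combination: Z_total = R + L = 22.8 + j32.11 Ω = 39.38∠54.6° Ω.
Step 4 — Source phasor: V = 17.3∠-60.0° V = 8.65 - j14.98 V.
Step 5 — Ohm's law: I = V / Z_total = (8.65 - j14.98) / (22.8 + j32.11) = -0.183 - j0.3994 A.
Step 6 — Convert to polar: |I| = 0.4393 A, ∠I = -114.6°.

I = 0.4393∠-114.6° A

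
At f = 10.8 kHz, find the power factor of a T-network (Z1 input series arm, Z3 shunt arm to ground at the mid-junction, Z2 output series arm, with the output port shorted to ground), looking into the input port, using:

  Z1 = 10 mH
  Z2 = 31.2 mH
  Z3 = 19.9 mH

Step 1 — Angular frequency: ω = 2π·f = 2π·1.08e+04 = 6.786e+04 rad/s.
Step 2 — Component impedances:
  Z1: Z = jωL = j·6.786e+04·0.01 = 0 + j678.6 Ω
  Z2: Z = jωL = j·6.786e+04·0.0312 = 0 + j2117 Ω
  Z3: Z = jωL = j·6.786e+04·0.0199 = 0 + j1350 Ω
Step 3 — With the output port shorted to ground, the output series arm Z2 runs from the junction to ground; the shunt arm Z3 also runs from the junction to ground. They appear in parallel: Z3 || Z2 = 0 + j824.5 Ω.
Step 4 — Series with input arm Z1: Z_in = Z1 + (Z3 || Z2) = 0 + j1503 Ω = 1503∠90.0° Ω.
Step 5 — Power factor: PF = cos(φ) = Re(Z)/|Z| = 0/1503 = 0.
Step 6 — Type: Im(Z) = 1503 ⇒ lagging (phase φ = 90.0°).

PF = 0 (lagging, φ = 90.0°)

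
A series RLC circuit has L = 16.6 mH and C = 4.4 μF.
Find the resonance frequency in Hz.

Step 1 — Resonance condition Im(Z)=0 gives ω₀ = 1/√(LC).
Step 2 — ω₀ = 1/√(0.0166·4.4e-06) = 3700 rad/s.
Step 3 — f₀ = ω₀/(2π) = 588.9 Hz.

f₀ = 588.9 Hz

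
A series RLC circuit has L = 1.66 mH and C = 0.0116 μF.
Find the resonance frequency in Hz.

Step 1 — Resonance condition Im(Z)=0 gives ω₀ = 1/√(LC).
Step 2 — ω₀ = 1/√(0.00166·1.16e-08) = 2.279e+05 rad/s.
Step 3 — f₀ = ω₀/(2π) = 3.627e+04 Hz.

f₀ = 3.627e+04 Hz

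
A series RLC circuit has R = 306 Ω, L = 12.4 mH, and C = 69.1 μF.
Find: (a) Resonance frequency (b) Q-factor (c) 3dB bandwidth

Step 1 — Resonance: ω₀ = 1/√(LC) = 1/√(0.0124·6.91e-05) = 1080 rad/s.
Step 2 — f₀ = ω₀/(2π) = 171.9 Hz.
Step 3 — Series Q: Q = ω₀L/R = 1080·0.0124/306 = 0.04378.
Step 4 — Bandwidth: Δω = ω₀/Q = 2.468e+04 rad/s; BW = Δω/(2π) = 3928 Hz.

(a) f₀ = 171.9 Hz  (b) Q = 0.04378  (c) BW = 3928 Hz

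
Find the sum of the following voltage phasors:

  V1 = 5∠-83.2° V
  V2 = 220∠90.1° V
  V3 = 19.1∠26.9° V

Step 1 — Convert each phasor to rectangular form:
  V1 = 5·(cos(-83.2°) + j·sin(-83.2°)) = 0.592 - j4.965 V
  V2 = 220·(cos(90.1°) + j·sin(90.1°)) = -0.384 + j220 V
  V3 = 19.1·(cos(26.9°) + j·sin(26.9°)) = 17.03 + j8.642 V
Step 2 — Sum components: V_total = 17.24 + j223.7 V.
Step 3 — Convert to polar: |V_total| = 224.3 V, ∠V_total = 85.6°.

V_total = 224.3∠85.6° V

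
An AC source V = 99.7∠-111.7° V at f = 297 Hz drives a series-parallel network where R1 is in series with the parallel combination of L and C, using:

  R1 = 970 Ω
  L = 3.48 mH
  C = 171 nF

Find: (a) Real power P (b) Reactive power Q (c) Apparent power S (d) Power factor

Step 1 — Angular frequency: ω = 2π·f = 2π·297 = 1866 rad/s.
Step 2 — Component impedances:
  R1: Z = R = 970 Ω
  L: Z = jωL = j·1866·0.00348 = 0 + j6.494 Ω
  C: Z = 1/(jωC) = -j/(ω·C) = 0 - j3134 Ω
Step 3 — Parallel branch: L || C = 1/(1/L + 1/C) = 0 + j6.508 Ω.
Step 4 — Series with R1: Z_total = R1 + (L || C) = 970 + j6.508 Ω = 970∠0.4° Ω.
Step 5 — Source phasor: V = 99.7∠-111.7° V = -36.86 - j92.63 V.
Step 6 — Current: I = V / Z = -0.03864 - j0.09524 A = 0.1028∠-112.1° A.
Step 7 — Complex power: S = V·I* = 10.25 + j0.06875 VA.
Step 8 — Real power: P = Re(S) = 10.25 W.
Step 9 — Reactive power: Q = Im(S) = 0.06875 VAR.
Step 10 — Apparent power: |S| = 10.25 VA.
Step 11 — Power factor: PF = P/|S| = 1 (lagging).

(a) P = 10.25 W  (b) Q = 0.06875 VAR  (c) S = 10.25 VA  (d) PF = 1 (lagging)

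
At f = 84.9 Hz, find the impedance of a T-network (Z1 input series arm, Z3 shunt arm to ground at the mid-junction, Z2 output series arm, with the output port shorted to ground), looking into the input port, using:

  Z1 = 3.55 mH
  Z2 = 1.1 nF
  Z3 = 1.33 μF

Step 1 — Angular frequency: ω = 2π·f = 2π·84.9 = 533.4 rad/s.
Step 2 — Component impedances:
  Z1: Z = jωL = j·533.4·0.00355 = 0 + j1.894 Ω
  Z2: Z = 1/(jωC) = -j/(ω·C) = 0 - j1.704e+06 Ω
  Z3: Z = 1/(jωC) = -j/(ω·C) = 0 - j1409 Ω
Step 3 — With the output port shorted to ground, the output series arm Z2 runs from the junction to ground; the shunt arm Z3 also runs from the junction to ground. They appear in parallel: Z3 || Z2 = 0 - j1408 Ω.
Step 4 — Series with input arm Z1: Z_in = Z1 + (Z3 || Z2) = 0 - j1406 Ω = 1406∠-90.0° Ω.

Z = 0 - j1406 Ω = 1406∠-90.0° Ω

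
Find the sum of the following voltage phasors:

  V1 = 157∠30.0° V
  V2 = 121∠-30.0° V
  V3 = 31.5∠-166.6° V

Step 1 — Convert each phasor to rectangular form:
  V1 = 157·(cos(30.0°) + j·sin(30.0°)) = 136 + j78.5 V
  V2 = 121·(cos(-30.0°) + j·sin(-30.0°)) = 104.8 - j60.5 V
  V3 = 31.5·(cos(-166.6°) + j·sin(-166.6°)) = -30.64 - j7.3 V
Step 2 — Sum components: V_total = 210.1 + j10.7 V.
Step 3 — Convert to polar: |V_total| = 210.4 V, ∠V_total = 2.9°.

V_total = 210.4∠2.9° V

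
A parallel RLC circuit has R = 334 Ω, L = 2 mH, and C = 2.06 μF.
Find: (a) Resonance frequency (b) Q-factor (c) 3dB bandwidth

Step 1 — Resonance: ω₀ = 1/√(LC) = 1/√(0.002·2.06e-06) = 1.558e+04 rad/s.
Step 2 — f₀ = ω₀/(2π) = 2480 Hz.
Step 3 — Parallel Q: Q = R/(ω₀L) = 334/(1.558e+04·0.002) = 10.72.
Step 4 — Bandwidth: Δω = ω₀/Q = 1453 rad/s; BW = Δω/(2π) = 231.3 Hz.

(a) f₀ = 2480 Hz  (b) Q = 10.72  (c) BW = 231.3 Hz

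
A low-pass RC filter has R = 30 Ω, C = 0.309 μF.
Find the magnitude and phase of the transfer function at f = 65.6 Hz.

Step 1 — Angular frequency: ω = 2π·65.6 = 412.2 rad/s.
Step 2 — Transfer function: H(jω) = 1/(1 + jωRC).
Step 3 — Denominator: 1 + jωRC = 1 + j·412.2·30·3.09e-07 = 1 + j0.003821.
Step 4 — H = 1 - j0.003821.
Step 5 — Magnitude: |H| = 1 (-0.0 dB); phase: φ = -0.2°.

|H| = 1 (-0.0 dB), φ = -0.2°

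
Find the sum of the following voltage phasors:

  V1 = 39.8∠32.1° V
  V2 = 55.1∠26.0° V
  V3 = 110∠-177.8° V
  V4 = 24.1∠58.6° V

Step 1 — Convert each phasor to rectangular form:
  V1 = 39.8·(cos(32.1°) + j·sin(32.1°)) = 33.72 + j21.15 V
  V2 = 55.1·(cos(26.0°) + j·sin(26.0°)) = 49.52 + j24.15 V
  V3 = 110·(cos(-177.8°) + j·sin(-177.8°)) = -109.9 - j4.223 V
  V4 = 24.1·(cos(58.6°) + j·sin(58.6°)) = 12.56 + j20.57 V
Step 2 — Sum components: V_total = -14.12 + j61.65 V.
Step 3 — Convert to polar: |V_total| = 63.25 V, ∠V_total = 102.9°.

V_total = 63.25∠102.9° V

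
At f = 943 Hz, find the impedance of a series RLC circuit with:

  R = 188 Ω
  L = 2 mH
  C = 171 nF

Step 1 — Angular frequency: ω = 2π·f = 2π·943 = 5925 rad/s.
Step 2 — Component impedances:
  R: Z = R = 188 Ω
  L: Z = jωL = j·5925·0.002 = 0 + j11.85 Ω
  C: Z = 1/(jωC) = -j/(ω·C) = 0 - j987 Ω
Step 3 — Series combination: Z_total = R + L + C = 188 - j975.1 Ω = 993.1∠-79.1° Ω.

Z = 188 - j975.1 Ω = 993.1∠-79.1° Ω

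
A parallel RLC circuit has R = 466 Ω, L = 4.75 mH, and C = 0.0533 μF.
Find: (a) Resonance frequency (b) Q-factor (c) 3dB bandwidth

Step 1 — Resonance: ω₀ = 1/√(LC) = 1/√(0.00475·5.33e-08) = 6.285e+04 rad/s.
Step 2 — f₀ = ω₀/(2π) = 1e+04 Hz.
Step 3 — Parallel Q: Q = R/(ω₀L) = 466/(6.285e+04·0.00475) = 1.561.
Step 4 — Bandwidth: Δω = ω₀/Q = 4.026e+04 rad/s; BW = Δω/(2π) = 6408 Hz.

(a) f₀ = 1e+04 Hz  (b) Q = 1.561  (c) BW = 6408 Hz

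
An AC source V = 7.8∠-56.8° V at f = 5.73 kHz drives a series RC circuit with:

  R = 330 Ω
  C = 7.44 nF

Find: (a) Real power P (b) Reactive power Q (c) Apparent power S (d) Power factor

Step 1 — Angular frequency: ω = 2π·f = 2π·5730 = 3.6e+04 rad/s.
Step 2 — Component impedances:
  R: Z = R = 330 Ω
  C: Z = 1/(jωC) = -j/(ω·C) = 0 - j3733 Ω
Step 3 — Series combination: Z_total = R + C = 330 - j3733 Ω = 3748∠-84.9° Ω.
Step 4 — Source phasor: V = 7.8∠-56.8° V = 4.271 - j6.527 V.
Step 5 — Current: I = V / Z = 0.001835 + j0.0009818 A = 0.002081∠28.1° A.
Step 6 — Complex power: S = V·I* = 0.001429 - j0.01617 VA.
Step 7 — Real power: P = Re(S) = 0.001429 W.
Step 8 — Reactive power: Q = Im(S) = -0.01617 VAR.
Step 9 — Apparent power: |S| = 0.01623 VA.
Step 10 — Power factor: PF = P/|S| = 0.08805 (leading).

(a) P = 0.001429 W  (b) Q = -0.01617 VAR  (c) S = 0.01623 VA  (d) PF = 0.08805 (leading)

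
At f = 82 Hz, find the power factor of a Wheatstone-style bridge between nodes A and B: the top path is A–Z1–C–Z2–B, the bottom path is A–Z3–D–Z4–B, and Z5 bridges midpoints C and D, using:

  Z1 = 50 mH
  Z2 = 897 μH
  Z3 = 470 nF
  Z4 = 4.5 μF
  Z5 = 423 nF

Step 1 — Angular frequency: ω = 2π·f = 2π·82 = 515.2 rad/s.
Step 2 — Component impedances:
  Z1: Z = jωL = j·515.2·0.05 = 0 + j25.76 Ω
  Z2: Z = jωL = j·515.2·0.000897 = 0 + j0.4622 Ω
  Z3: Z = 1/(jωC) = -j/(ω·C) = 0 - j4130 Ω
  Z4: Z = 1/(jωC) = -j/(ω·C) = 0 - j431.3 Ω
  Z5: Z = 1/(jωC) = -j/(ω·C) = 0 - j4588 Ω
Step 3 — Bridge requires nodal analysis (the Z5 bridge couples midpoints C and D, so the two paths cannot be reduced to a simple series/parallel combination). Setting node B to ground and injecting 1 A at node A, the 3-node admittance system at A, C, D solves to V_A = Z_AB = 0 + j26.38 Ω = 26.38∠90.0° Ω.
Step 4 — Power factor: PF = cos(φ) = Re(Z)/|Z| = 0/26.38 = 0.
Step 5 — Type: Im(Z) = 26.38 ⇒ lagging (phase φ = 90.0°).

PF = 0 (lagging, φ = 90.0°)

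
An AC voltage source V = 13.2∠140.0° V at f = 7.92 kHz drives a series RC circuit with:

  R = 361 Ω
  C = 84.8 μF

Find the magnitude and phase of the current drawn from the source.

Step 1 — Angular frequency: ω = 2π·f = 2π·7920 = 4.976e+04 rad/s.
Step 2 — Component impedances:
  R: Z = R = 361 Ω
  C: Z = 1/(jωC) = -j/(ω·C) = 0 - j0.237 Ω
Step 3 — Series combination: Z_total = R + C = 361 - j0.237 Ω = 361∠-0.0° Ω.
Step 4 — Source phasor: V = 13.2∠140.0° V = -10.11 + j8.485 V.
Step 5 — Ohm's law: I = V / Z_total = (-10.11 + j8.485) / (361 - j0.237) = -0.02803 + j0.02349 A.
Step 6 — Convert to polar: |I| = 0.03657 A, ∠I = 140.0°.

I = 0.03657∠140.0° A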